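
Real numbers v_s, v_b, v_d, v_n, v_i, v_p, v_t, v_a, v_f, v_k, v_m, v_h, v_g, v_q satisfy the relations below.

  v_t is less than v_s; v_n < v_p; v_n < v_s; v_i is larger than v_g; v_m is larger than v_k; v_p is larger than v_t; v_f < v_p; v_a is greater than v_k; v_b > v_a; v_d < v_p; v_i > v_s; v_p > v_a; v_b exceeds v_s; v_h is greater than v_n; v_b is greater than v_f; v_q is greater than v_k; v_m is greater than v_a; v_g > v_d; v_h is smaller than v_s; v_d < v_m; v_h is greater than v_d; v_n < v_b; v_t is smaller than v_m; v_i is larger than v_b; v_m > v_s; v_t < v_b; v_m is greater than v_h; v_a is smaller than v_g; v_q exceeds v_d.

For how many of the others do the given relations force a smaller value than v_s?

Directly below v_s: v_n, v_t, v_h.
One step further: v_d (4 so far).
No other element is forced below v_s by the given relations, so the count is 4.

4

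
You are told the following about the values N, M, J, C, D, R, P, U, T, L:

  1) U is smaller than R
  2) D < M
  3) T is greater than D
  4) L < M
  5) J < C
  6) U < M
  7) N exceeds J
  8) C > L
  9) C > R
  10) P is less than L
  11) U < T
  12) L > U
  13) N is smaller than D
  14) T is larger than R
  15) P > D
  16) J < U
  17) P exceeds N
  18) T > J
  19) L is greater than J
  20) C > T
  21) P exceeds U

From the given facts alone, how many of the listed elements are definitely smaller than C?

Directly below C: J, R, T, L.
One step further: U, D, P (7 so far).
One step further: N (8 so far).
No other element is forced below C by the given relations, so the count is 8.

8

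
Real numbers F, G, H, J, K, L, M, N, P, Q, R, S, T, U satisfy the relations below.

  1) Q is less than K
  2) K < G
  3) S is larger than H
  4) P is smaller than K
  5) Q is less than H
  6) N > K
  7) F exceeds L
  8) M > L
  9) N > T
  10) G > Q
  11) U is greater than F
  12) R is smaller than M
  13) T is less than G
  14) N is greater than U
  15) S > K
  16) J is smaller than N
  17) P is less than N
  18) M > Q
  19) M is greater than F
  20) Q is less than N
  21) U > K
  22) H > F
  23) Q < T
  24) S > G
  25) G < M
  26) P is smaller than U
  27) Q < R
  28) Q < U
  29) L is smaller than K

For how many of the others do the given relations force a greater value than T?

4

The elements the relations force above T are G, S, N, M — no chain reaches any other.
That is 4.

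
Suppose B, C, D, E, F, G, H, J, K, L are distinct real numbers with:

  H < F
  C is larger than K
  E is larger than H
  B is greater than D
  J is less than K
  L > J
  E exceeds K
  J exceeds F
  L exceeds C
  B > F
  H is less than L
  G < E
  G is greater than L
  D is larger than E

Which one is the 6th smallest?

L

Piecing the relations together gives one ordering: H < F < J < K < C < L < G < E < D < B.
Counting 6 from the smallest end gives L.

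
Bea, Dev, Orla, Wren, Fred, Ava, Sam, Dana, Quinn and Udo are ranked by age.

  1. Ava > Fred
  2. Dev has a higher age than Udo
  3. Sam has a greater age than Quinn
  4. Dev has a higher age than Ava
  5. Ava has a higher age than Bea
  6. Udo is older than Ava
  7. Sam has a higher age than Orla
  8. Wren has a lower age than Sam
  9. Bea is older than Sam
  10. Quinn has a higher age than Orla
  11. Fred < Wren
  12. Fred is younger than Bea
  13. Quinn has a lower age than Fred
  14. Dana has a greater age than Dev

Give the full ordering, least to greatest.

Nothing is placed below Orla, so it is least; from there Orla < Quinn; Quinn < Fred; Fred < Wren; Wren < Sam; Sam < Bea; Bea < Ava; Ava < Udo; Udo < Dev; Dev < Dana, each given directly.

Orla < Quinn < Fred < Wren < Sam < Bea < Ava < Udo < Dev < Dana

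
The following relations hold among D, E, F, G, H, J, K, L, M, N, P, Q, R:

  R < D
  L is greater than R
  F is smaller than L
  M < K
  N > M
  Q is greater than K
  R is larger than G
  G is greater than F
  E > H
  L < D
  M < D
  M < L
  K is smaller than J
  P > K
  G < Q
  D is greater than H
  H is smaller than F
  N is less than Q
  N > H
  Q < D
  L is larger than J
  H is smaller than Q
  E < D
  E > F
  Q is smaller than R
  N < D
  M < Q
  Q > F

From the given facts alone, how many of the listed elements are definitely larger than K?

6

The elements the relations force above K are P, J, Q, R, L, D — no chain reaches any other.
That is 6.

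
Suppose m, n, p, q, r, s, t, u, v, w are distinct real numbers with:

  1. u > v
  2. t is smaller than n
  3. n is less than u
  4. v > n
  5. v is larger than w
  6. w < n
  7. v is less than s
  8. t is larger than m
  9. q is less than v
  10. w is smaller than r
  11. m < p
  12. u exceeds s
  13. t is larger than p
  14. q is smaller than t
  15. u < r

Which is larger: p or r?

The relevant relations are p < t; t < n; n < v; v < s; s < u; u < r.
Chaining these gives p < t < n < v < s < u < r.
So p < r; r is the larger of the two.

r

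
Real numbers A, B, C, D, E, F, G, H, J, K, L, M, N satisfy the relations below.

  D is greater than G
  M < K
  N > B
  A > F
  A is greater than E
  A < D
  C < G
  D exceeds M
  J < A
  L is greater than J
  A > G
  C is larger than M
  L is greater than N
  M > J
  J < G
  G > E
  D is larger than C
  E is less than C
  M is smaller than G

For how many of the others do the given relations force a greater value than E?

From E the given relations immediately reach C, G, A.
From those, D — 4 in total.
No other element is forced above E by the given relations, so the count is 4.

4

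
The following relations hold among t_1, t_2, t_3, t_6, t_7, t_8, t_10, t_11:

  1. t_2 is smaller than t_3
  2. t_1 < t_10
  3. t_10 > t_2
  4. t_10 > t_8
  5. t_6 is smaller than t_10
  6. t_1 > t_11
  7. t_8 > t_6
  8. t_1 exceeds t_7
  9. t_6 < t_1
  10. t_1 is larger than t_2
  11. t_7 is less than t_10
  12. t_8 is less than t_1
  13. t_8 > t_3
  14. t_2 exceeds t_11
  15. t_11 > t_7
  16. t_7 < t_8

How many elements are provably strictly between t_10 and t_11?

Chaining upward from t_11 reaches: t_2, t_3, t_8, t_1.
Chaining downward from t_10 reaches: t_7, t_6, t_2, t_3, t_8, t_1.
Strictly between t_11 and t_10 are those in both lists: t_2, t_3, t_8, t_1 — 4 elements.

4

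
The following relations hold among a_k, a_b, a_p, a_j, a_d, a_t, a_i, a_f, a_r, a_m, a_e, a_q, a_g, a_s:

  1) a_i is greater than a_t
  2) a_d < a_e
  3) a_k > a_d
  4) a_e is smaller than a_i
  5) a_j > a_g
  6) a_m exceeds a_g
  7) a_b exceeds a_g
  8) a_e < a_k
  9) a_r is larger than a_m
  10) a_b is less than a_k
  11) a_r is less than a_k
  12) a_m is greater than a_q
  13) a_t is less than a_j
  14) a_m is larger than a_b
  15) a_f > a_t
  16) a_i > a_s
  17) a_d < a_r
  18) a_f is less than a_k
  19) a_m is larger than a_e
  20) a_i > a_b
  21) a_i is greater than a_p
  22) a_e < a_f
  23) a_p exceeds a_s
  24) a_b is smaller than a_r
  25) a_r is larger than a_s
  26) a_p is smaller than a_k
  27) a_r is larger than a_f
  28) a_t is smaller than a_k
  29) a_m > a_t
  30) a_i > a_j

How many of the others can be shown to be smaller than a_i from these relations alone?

8

From a_i the given relations immediately reach a_t, a_s, a_e, a_j, a_b, a_p.
From those, a_g, a_d — 8 in total.
No other element is forced below a_i by the given relations, so the count is 8.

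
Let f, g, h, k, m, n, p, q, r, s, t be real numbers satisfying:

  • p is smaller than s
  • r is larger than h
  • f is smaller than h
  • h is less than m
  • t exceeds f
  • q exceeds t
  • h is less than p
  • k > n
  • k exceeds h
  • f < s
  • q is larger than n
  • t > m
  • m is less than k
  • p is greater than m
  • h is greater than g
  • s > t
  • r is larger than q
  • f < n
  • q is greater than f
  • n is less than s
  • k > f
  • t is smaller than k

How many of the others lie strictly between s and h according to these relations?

3

The relations place h below s. An element lies strictly between them when it is forced above h and also forced below s.
Above h: {m, p, t, q, r, k}. Below s: {f, g, n, m, p, t}.
Intersection: {m, p, t} — 3.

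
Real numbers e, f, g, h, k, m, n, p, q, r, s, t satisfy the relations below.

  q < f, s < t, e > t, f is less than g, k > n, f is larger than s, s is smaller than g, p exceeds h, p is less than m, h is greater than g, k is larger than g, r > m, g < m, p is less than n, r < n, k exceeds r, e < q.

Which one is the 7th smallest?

h

Piecing the relations together gives one ordering: s < t < e < q < f < g < h < p < m < r < n < k.
Counting 7 from the smallest end gives h.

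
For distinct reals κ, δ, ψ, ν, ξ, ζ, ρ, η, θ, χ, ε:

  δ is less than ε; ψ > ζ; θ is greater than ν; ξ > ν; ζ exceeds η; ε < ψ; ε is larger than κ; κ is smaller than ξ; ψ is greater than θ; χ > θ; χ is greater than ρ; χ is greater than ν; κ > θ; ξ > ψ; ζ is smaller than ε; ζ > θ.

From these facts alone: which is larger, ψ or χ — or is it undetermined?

Following every chain through ψ: above ψ we get ξ; below ψ we get ν, η, θ, ζ, κ, δ, ε.
χ is not reached, and no chain runs the other way from χ to ψ.
So the given relations leave the order of ψ and χ undetermined.

undetermined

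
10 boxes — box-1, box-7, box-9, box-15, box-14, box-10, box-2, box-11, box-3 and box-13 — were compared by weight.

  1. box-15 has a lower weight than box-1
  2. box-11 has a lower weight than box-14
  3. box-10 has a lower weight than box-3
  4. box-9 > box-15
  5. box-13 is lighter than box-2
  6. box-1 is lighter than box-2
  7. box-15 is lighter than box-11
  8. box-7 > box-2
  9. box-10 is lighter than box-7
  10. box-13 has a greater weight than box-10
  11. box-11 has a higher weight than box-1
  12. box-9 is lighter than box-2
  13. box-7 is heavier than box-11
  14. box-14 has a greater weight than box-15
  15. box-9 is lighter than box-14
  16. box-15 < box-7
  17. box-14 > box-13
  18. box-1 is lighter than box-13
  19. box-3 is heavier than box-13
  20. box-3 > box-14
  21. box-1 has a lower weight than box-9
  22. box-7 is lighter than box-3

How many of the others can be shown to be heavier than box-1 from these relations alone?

7

The elements the relations force above box-1 are box-11, box-13, box-9, box-2, box-14, box-7, box-3 — no chain reaches any other.
That is 7.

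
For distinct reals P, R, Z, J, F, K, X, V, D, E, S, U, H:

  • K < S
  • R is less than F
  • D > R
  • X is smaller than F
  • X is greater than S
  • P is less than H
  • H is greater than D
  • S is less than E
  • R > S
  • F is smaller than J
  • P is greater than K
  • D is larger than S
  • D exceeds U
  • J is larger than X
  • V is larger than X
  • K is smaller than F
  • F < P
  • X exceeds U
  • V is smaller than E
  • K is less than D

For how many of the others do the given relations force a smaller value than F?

From F the given relations immediately reach K, R, X.
From those, U, S — 5 in total.
No other element is forced below F by the given relations, so the count is 5.

5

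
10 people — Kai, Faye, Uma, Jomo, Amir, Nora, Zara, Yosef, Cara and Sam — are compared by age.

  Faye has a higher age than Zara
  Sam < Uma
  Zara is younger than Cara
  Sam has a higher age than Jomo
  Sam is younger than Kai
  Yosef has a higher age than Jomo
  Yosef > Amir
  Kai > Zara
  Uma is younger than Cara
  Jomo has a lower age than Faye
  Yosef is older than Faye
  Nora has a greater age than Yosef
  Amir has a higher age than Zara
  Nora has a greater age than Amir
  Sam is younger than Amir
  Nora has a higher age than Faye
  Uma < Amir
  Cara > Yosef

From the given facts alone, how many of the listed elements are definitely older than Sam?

6

Directly above Sam: Uma, Kai, Amir.
One step further: Yosef, Cara, Nora (6 so far).
Nothing else is reachable above Sam; 6 in all.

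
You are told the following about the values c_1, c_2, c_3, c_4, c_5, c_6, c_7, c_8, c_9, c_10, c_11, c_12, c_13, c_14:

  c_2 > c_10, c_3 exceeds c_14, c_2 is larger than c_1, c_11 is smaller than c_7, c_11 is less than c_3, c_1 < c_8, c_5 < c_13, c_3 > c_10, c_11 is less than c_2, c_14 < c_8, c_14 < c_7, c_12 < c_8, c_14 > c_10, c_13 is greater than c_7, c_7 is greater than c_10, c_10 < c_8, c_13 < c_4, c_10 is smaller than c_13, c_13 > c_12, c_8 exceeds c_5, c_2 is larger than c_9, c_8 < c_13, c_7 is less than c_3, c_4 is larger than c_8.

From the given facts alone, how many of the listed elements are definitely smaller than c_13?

From c_13 the given relations immediately reach c_10, c_7, c_5, c_12, c_8.
From those, c_14, c_1, c_11 — 8 in total.
Nothing else is reachable below c_13; 8 in all.

8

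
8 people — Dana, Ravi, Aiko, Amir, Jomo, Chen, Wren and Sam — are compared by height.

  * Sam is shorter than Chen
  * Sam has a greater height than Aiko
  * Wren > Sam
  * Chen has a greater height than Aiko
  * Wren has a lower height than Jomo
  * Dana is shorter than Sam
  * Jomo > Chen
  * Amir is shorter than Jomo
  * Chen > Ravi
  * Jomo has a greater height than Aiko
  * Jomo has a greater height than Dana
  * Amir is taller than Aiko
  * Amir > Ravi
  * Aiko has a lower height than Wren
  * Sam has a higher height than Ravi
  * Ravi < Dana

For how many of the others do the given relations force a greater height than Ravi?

From Ravi the given relations immediately reach Dana, Sam, Amir, Chen.
From those, Wren, Jomo — 6 in total.
No other element is forced above Ravi by the given relations, so the count is 6.

6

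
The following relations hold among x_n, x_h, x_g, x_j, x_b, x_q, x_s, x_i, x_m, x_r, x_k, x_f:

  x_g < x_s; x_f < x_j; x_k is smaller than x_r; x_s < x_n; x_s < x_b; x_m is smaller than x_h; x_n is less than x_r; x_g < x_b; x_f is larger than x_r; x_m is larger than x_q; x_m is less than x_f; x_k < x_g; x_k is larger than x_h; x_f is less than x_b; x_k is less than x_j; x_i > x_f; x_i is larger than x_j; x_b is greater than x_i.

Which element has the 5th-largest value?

x_r

Chaining the given pairs: x_q < x_m < x_h < x_k < x_g < x_s < x_n < x_r < x_f < x_j < x_i < x_b.
The 5th largest is x_r.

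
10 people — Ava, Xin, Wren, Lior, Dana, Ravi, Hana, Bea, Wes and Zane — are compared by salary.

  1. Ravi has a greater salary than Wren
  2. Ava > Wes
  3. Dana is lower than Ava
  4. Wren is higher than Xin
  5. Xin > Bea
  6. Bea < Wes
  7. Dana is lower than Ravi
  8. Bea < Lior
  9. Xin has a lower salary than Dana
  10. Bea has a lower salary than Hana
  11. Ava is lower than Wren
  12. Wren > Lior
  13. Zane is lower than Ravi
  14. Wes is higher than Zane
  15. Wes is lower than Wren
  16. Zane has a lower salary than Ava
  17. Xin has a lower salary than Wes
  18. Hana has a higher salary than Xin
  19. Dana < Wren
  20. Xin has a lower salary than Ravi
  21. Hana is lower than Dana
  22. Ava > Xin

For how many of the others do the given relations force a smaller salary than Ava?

From Ava the given relations immediately reach Xin, Zane, Wes, Dana.
From those, Bea, Hana — 6 in total.
Nothing else is reachable below Ava; 6 in all.

6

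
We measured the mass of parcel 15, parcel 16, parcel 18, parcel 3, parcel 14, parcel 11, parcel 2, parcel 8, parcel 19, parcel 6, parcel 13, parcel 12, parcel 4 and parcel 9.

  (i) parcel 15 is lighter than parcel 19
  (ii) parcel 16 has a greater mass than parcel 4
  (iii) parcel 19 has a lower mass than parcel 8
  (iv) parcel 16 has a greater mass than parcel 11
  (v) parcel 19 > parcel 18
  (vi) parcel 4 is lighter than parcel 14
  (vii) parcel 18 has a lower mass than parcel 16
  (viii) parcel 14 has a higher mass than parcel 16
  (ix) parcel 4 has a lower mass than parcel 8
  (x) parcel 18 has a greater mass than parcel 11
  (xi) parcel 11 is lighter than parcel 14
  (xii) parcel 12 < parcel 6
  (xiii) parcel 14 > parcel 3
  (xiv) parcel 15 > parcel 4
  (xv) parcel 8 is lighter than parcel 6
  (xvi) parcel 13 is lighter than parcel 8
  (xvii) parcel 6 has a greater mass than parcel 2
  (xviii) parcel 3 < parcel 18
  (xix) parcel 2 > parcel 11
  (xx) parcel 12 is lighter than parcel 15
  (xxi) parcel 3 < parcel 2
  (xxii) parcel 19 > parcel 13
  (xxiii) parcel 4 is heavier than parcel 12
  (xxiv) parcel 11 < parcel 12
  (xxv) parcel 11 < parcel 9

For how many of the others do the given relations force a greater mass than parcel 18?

Directly above parcel 18: parcel 16, parcel 19.
One step further: parcel 14, parcel 8 (4 so far).
One step further: parcel 6 (5 so far).
No other element is forced above parcel 18 by the given relations, so the count is 5.

5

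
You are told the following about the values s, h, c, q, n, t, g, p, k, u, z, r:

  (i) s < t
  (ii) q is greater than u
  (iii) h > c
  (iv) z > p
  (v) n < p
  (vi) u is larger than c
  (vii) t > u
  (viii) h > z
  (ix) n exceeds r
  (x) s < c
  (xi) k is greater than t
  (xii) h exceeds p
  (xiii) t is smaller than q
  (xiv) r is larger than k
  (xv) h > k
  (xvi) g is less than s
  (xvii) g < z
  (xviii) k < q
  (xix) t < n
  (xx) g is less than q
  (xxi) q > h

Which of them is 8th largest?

t

The consecutive relations fix a unique order: g < s < c < u < t < k < r < n < p < z < h < q.
The 8th largest is t.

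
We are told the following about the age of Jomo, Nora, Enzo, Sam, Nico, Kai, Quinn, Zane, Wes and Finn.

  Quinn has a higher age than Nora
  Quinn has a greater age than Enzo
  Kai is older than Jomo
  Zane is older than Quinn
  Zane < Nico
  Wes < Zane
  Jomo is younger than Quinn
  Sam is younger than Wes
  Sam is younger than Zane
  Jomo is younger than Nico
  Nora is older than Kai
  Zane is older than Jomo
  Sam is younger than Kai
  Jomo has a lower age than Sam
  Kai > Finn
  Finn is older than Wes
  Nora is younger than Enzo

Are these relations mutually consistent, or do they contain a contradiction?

consistent

Every relation is compatible with Jomo < Sam < Wes < Finn < Kai < Nora < Enzo < Quinn < Zane < Nico; the set is consistent.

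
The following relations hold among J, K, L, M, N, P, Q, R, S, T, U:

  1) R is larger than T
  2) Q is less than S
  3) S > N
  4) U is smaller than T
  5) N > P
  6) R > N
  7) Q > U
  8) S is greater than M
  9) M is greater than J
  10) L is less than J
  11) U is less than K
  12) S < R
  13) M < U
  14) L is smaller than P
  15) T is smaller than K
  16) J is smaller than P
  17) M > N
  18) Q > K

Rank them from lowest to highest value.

Each adjacent pair is fixed by a given relation: L < J; J < P; P < N; N < M; M < U; U < T; T < K; K < Q; Q < S; S < R. Chaining them end to end gives the full order.

L < J < P < N < M < U < T < K < Q < S < R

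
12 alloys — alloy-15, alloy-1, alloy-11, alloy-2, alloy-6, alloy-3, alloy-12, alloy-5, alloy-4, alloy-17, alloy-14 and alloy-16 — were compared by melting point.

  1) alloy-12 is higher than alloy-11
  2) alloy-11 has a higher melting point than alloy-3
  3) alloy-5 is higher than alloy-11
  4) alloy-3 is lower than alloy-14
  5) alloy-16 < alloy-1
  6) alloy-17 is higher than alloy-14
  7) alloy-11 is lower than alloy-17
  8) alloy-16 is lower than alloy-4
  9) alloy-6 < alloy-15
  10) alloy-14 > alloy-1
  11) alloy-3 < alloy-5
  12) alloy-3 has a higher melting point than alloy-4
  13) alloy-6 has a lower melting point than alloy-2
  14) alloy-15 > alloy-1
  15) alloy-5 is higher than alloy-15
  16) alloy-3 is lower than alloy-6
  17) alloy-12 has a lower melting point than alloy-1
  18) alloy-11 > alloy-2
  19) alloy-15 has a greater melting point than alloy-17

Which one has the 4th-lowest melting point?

The consecutive relations fix a unique order: alloy-16 < alloy-4 < alloy-3 < alloy-6 < alloy-2 < alloy-11 < alloy-12 < alloy-1 < alloy-14 < alloy-17 < alloy-15 < alloy-5.
The 4th smallest is alloy-6.

alloy-6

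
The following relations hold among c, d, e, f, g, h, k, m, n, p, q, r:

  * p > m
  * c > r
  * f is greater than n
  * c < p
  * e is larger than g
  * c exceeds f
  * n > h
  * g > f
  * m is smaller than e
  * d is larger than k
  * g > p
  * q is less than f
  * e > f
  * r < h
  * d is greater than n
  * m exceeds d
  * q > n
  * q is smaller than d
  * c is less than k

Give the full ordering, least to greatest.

The consecutive links are each given: r < h; h < n; n < q; q < f; f < c; c < k; k < d; d < m; m < p; p < g; g < e.

r < h < n < q < f < c < k < d < m < p < g < e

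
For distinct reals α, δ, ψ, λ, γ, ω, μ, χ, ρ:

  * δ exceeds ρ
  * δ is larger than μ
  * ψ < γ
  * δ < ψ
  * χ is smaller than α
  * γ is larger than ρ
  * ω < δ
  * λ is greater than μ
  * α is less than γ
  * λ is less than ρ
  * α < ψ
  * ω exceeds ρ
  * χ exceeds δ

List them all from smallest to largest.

Nothing is placed below μ, so it is least; from there μ < λ; λ < ρ; ρ < ω; ω < δ; δ < χ; χ < α; α < ψ; ψ < γ, each given directly.

μ < λ < ρ < ω < δ < χ < α < ψ < γ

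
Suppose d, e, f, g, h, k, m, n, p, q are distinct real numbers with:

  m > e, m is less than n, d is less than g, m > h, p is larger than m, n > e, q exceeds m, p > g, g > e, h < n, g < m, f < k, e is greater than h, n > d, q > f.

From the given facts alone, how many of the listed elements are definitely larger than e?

The elements the relations force above e are g, m, p, n, q — no chain reaches any other.
That is 5.

5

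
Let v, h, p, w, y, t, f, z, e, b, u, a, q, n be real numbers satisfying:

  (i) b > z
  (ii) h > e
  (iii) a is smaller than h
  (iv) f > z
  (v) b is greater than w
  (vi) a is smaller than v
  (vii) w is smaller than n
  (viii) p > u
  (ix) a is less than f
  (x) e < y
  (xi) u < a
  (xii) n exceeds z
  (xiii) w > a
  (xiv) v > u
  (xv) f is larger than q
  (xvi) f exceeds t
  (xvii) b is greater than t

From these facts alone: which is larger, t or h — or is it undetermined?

Following every chain through t: above t we get b, f.
h is not reached, and no chain runs the other way from h to t.
So the given relations leave the order of t and h undetermined.

undetermined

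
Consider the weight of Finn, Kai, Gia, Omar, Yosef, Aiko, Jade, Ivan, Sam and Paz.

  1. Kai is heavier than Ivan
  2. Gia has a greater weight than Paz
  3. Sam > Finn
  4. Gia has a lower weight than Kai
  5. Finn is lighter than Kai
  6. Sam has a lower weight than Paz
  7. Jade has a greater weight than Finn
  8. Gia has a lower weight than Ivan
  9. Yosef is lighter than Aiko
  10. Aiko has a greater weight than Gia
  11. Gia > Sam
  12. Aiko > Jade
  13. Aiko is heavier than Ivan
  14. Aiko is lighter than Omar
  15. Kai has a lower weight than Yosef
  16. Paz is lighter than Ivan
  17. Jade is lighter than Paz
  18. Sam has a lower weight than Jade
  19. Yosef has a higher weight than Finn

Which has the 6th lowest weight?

Ivan

The consecutive relations fix a unique order: Finn < Sam < Jade < Paz < Gia < Ivan < Kai < Yosef < Aiko < Omar.
The 6th smallest is Ivan.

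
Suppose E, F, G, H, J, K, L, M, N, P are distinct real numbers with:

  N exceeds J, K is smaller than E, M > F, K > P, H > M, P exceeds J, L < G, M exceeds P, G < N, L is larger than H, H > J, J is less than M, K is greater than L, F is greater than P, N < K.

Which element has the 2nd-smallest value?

Chaining the given pairs: J < P < F < M < H < L < G < N < K < E.
Counting 2 from the smallest end gives P.

P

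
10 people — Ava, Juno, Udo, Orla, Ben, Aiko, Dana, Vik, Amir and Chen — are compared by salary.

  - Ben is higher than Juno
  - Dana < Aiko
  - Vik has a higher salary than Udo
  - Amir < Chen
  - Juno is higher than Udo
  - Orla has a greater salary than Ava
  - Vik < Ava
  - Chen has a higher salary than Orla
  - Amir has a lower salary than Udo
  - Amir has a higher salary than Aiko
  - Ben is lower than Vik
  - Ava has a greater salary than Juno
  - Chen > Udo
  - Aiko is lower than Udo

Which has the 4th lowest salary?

Udo

The consecutive relations fix a unique order: Dana < Aiko < Amir < Udo < Juno < Ben < Vik < Ava < Orla < Chen.
Counting 4 from the smallest end gives Udo.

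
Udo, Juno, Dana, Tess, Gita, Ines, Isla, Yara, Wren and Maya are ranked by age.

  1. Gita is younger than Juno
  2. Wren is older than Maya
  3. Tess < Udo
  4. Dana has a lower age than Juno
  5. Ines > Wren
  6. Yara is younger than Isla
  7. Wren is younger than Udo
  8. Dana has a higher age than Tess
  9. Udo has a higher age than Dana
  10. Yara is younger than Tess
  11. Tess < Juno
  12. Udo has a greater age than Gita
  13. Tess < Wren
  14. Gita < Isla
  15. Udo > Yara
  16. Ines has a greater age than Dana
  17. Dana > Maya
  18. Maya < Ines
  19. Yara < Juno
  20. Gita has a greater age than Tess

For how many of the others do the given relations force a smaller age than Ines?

5

The elements the relations force below Ines are Yara, Maya, Tess, Wren, Dana — no chain reaches any other.
That is 5.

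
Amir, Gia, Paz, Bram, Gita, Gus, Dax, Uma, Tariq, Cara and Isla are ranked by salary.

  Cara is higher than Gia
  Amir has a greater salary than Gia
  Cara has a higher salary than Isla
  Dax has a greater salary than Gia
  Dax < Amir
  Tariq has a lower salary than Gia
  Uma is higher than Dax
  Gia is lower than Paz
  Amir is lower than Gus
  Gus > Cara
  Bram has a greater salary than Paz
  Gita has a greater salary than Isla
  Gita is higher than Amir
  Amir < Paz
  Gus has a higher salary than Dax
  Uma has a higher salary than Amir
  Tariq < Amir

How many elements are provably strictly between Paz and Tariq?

3

The relations place Tariq below Paz. An element lies strictly between them when it is forced above Tariq and also forced below Paz.
Above Tariq: {Gia, Dax, Amir, Uma, Cara, Gus, Bram, Gita}. Below Paz: {Gia, Dax, Amir}.
Intersection: {Gia, Dax, Amir} — 3.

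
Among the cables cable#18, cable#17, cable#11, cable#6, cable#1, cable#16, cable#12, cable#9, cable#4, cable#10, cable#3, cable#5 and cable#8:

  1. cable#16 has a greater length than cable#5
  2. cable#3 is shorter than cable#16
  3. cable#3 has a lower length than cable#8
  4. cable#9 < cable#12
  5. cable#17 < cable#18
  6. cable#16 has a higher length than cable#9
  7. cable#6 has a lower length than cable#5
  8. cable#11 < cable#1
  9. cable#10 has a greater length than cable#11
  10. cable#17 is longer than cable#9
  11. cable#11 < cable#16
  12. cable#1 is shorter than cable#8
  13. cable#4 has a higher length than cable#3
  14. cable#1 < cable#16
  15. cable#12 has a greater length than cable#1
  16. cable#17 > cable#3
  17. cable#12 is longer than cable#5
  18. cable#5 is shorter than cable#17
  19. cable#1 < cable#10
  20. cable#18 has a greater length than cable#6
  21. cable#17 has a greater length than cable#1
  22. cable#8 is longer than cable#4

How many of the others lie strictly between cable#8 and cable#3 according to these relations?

1

Chaining upward from cable#3 reaches: cable#17, cable#18, cable#4, cable#16.
Chaining downward from cable#8 reaches: cable#11, cable#1, cable#4.
Strictly between cable#3 and cable#8 are those in both lists: cable#4 — 1 element.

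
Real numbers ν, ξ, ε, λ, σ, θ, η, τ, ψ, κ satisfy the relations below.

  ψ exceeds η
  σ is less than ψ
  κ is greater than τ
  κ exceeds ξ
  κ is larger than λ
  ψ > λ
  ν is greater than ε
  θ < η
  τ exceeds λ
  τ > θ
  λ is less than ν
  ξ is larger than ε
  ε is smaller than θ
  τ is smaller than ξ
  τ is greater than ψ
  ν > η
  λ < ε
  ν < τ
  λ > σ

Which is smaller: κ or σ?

σ

σ < λ and λ < ε give σ < ε.
Then ε < θ extends the chain to θ.
Then θ < η extends the chain to η.
With η < ν: σ < λ < ε < θ < η < ν.
Then ν < τ extends the chain to τ.
With τ < ξ: σ < λ < ε < θ < η < ν < τ < ξ.
With ξ < κ: σ < λ < ε < θ < η < ν < τ < ξ < κ.
So σ < κ; σ is the smaller of the two.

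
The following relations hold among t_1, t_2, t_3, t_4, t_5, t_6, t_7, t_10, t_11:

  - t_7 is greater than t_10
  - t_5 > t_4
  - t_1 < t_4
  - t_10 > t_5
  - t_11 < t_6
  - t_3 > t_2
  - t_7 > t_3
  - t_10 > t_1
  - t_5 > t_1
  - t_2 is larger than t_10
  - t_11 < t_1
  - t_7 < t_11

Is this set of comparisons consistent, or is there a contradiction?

inconsistent

Chaining the given relations yields t_1 < t_4 < t_5 < t_10 < t_2 < t_3 < t_7 < t_11, so t_1 < t_11. But one relation states t_11 < t_1. These cannot both hold.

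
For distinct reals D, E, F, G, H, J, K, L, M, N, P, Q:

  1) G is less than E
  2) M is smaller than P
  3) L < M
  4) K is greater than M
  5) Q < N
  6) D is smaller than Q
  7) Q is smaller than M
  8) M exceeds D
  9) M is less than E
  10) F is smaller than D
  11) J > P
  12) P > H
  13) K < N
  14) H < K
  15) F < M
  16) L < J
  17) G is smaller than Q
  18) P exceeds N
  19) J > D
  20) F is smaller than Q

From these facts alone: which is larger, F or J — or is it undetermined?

The relevant relations are F < D; D < Q; Q < M; M < K; K < N; N < P; P < J.
Together: F < D < Q < M < K < N < P < J.
So J is larger.

J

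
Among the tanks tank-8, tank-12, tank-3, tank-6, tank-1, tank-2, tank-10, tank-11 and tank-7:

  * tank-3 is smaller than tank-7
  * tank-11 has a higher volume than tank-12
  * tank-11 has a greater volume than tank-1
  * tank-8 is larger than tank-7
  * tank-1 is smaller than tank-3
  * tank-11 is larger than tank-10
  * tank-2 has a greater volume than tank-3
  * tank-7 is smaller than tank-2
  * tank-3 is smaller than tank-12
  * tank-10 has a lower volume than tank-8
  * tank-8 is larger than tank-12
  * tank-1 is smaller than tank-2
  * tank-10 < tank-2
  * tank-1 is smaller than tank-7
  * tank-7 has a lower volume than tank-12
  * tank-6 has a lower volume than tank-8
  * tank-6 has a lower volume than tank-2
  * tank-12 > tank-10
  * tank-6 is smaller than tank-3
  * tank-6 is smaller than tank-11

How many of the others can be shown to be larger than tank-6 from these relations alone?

From tank-6 the given relations immediately reach tank-3, tank-8, tank-2, tank-11.
From those, tank-7, tank-12 — 6 in total.
Nothing else is reachable above tank-6; 6 in all.

6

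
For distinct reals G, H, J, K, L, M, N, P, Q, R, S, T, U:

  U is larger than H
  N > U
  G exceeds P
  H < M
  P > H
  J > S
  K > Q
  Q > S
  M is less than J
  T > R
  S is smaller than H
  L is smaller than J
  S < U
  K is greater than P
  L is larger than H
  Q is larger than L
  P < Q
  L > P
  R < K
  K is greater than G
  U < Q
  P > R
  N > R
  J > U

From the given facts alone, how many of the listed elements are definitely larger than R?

Directly above R: P, T, N, K.
One step further: L, Q, G (7 so far).
One step further: J (8 so far).
No other element is forced above R by the given relations, so the count is 8.

8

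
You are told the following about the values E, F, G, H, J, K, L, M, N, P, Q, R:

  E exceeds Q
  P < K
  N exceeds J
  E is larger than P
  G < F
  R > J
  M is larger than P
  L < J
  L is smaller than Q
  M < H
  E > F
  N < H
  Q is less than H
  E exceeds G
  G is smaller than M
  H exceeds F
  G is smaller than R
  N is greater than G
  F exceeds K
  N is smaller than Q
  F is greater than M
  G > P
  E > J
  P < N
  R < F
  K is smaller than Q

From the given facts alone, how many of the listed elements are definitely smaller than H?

10

The elements the relations force below H are P, L, G, K, M, J, N, R, Q, F — no chain reaches any other.
That is 10.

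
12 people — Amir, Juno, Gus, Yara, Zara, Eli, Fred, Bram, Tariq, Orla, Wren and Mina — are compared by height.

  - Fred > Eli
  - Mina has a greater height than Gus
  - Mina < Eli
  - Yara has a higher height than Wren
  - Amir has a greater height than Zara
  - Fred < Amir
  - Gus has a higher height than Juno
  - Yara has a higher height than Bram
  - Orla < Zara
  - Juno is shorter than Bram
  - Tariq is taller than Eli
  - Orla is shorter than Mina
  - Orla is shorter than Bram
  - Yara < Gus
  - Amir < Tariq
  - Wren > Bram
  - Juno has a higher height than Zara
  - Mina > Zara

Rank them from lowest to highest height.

Orla < Zara < Juno < Bram < Wren < Yara < Gus < Mina < Eli < Fred < Amir < Tariq

Each adjacent pair is fixed by a given relation: Orla < Zara; Zara < Juno; Juno < Bram; Bram < Wren; Wren < Yara; Yara < Gus; Gus < Mina; Mina < Eli; Eli < Fred; Fred < Amir; Amir < Tariq. Chaining them end to end gives the full order.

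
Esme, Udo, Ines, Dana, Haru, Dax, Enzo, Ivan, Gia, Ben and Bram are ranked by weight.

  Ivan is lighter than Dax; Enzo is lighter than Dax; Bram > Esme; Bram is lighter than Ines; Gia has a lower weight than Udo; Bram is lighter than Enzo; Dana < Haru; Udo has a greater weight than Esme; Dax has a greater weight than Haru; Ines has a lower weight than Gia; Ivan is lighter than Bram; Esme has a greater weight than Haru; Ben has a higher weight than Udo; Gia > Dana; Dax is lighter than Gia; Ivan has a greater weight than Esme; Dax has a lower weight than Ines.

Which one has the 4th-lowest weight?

Chaining the given pairs: Dana < Haru < Esme < Ivan < Bram < Enzo < Dax < Ines < Gia < Udo < Ben.
Counting 4 from the smallest end gives Ivan.

Ivan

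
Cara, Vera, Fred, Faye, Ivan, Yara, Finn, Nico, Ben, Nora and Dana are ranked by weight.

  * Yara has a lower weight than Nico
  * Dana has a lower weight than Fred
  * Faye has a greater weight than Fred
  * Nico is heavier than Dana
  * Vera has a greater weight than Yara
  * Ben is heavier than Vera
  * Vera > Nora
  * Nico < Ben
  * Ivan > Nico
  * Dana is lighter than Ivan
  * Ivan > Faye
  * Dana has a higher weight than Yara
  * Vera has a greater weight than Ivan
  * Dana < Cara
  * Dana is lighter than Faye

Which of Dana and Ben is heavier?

Ben

Dana < Fred and Fred < Faye give Dana < Faye.
Then Faye < Ivan extends the chain to Ivan.
With Ivan < Vera: Dana < Fred < Faye < Ivan < Vera.
With Vera < Ben: Dana < Fred < Faye < Ivan < Vera < Ben.
So Dana < Ben; Ben is the heavier of the two.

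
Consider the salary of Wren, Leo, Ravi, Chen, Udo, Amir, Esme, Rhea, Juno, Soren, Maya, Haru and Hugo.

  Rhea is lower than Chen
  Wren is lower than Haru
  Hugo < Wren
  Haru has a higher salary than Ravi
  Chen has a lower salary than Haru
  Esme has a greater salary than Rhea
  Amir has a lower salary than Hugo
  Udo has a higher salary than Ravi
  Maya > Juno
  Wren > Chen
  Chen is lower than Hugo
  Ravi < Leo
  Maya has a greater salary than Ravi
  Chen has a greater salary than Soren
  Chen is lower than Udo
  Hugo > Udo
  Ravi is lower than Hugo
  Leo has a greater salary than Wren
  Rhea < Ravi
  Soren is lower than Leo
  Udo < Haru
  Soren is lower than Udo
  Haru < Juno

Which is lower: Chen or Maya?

Chen < Udo and Udo < Hugo give Chen < Hugo.
With Hugo < Wren: Chen < Udo < Hugo < Wren.
Then Wren < Haru extends the chain to Haru.
With Haru < Juno: Chen < Udo < Hugo < Wren < Haru < Juno.
With Juno < Maya: Chen < Udo < Hugo < Wren < Haru < Juno < Maya.
So Chen < Maya; Chen is the lower of the two.

Chen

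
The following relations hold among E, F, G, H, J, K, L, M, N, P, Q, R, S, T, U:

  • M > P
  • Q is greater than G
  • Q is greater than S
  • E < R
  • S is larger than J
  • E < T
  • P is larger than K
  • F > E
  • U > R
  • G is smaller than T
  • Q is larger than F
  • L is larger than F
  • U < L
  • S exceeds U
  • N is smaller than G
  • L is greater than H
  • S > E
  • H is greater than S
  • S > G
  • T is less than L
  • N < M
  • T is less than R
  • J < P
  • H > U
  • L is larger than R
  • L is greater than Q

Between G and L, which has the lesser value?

The relevant relations are G < T; T < R; R < U; U < S; S < H; H < L.
Together: G < T < R < U < S < H < L.
So G < L; G is the smaller of the two.

G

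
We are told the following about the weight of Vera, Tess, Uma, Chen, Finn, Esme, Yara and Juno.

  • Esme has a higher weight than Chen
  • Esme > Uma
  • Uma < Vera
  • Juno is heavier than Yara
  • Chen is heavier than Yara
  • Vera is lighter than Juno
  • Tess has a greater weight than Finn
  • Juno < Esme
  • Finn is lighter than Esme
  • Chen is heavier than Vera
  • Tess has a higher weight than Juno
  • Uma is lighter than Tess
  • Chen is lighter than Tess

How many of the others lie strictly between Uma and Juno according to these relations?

1

The relations place Uma below Juno. An element lies strictly between them when it is forced above Uma and also forced below Juno.
Above Uma: {Vera, Chen, Tess, Esme}. Below Juno: {Vera, Yara}.
Intersection: {Vera} — 1.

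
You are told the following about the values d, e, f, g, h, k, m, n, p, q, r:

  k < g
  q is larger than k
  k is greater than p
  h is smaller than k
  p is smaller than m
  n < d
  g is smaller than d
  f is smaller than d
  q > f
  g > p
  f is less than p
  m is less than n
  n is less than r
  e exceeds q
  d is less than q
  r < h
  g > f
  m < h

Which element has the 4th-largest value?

g

Chaining the given pairs: f < p < m < n < r < h < k < g < d < q < e.
Counting 4 from the largest end gives g.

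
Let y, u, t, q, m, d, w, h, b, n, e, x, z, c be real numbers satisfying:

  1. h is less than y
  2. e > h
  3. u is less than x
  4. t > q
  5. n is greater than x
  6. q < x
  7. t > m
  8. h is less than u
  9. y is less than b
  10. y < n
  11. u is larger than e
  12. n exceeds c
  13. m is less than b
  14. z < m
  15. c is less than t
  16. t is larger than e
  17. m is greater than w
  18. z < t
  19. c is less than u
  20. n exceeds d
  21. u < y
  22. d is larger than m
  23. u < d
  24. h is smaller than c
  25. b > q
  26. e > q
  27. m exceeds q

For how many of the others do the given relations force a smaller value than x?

From x the given relations immediately reach q, u.
From those, h, e, c — 5 in total.
No other element is forced below x by the given relations, so the count is 5.

5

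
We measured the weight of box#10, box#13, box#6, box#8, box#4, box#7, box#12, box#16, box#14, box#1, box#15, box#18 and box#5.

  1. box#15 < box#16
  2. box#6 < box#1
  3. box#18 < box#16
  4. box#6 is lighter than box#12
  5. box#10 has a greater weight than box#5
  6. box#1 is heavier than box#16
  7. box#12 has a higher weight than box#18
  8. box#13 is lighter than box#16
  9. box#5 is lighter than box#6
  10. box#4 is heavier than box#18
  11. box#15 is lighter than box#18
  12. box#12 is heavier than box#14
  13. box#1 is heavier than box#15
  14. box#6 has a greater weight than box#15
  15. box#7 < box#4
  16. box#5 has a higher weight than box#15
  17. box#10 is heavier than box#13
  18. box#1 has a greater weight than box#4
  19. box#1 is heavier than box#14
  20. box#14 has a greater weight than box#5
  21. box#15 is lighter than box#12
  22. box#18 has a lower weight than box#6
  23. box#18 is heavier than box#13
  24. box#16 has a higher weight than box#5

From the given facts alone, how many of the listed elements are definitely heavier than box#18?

The elements the relations force above box#18 are box#16, box#6, box#4, box#12, box#1 — no chain reaches any other.
That is 5.

5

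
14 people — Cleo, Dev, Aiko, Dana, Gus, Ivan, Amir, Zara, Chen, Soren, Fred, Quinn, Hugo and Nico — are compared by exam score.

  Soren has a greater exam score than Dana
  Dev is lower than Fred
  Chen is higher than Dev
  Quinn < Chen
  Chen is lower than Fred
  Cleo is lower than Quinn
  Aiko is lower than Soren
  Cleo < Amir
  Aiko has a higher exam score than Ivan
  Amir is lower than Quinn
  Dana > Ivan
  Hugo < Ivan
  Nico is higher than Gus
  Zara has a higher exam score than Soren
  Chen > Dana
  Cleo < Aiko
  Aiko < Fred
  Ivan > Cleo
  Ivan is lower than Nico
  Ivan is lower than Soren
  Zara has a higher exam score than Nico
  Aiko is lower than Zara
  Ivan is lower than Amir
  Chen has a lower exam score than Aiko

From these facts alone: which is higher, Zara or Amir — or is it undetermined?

Zara

Amir < Quinn and Quinn < Chen give Amir < Chen.
With Chen < Aiko: Amir < Quinn < Chen < Aiko.
With Aiko < Soren: Amir < Quinn < Chen < Aiko < Soren.
With Soren < Zara: Amir < Quinn < Chen < Aiko < Soren < Zara.
So Zara is higher.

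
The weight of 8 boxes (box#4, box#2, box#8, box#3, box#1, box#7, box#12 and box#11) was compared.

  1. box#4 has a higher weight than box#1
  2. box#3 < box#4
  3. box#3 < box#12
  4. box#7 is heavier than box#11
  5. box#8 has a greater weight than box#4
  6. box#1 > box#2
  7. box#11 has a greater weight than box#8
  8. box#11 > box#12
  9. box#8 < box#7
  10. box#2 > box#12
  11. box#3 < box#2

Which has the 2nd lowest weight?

Chaining the given pairs: box#3 < box#12 < box#2 < box#1 < box#4 < box#8 < box#11 < box#7.
Counting 2 from the smallest end gives box#12.

box#12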